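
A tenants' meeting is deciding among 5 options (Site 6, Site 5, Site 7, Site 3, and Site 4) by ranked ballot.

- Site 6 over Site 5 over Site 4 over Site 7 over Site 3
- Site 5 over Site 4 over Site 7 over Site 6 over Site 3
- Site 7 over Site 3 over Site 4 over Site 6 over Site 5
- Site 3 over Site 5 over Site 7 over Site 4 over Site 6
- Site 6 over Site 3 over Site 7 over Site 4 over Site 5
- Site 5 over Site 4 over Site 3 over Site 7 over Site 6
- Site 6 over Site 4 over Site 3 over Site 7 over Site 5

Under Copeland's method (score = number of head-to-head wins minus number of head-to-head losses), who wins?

Pairwise results:
  Site 6 vs Site 5: Site 6 wins 4–3.
  Site 6 vs Site 7: Site 7 wins 4–3.
  Site 6 vs Site 3: Site 6 wins 4–3.
  Site 6 vs Site 4: Site 4 wins 4–3.
  Site 5 vs Site 7: Site 5 wins 4–3.
  Site 5 vs Site 3: Site 3 wins 4–3.
  Site 5 vs Site 4: Site 5 wins 4–3.
  Site 7 vs Site 3: Site 3 wins 4–3.
  Site 7 vs Site 4: Site 4 wins 4–3.
  Site 3 vs Site 4: Site 4 wins 4–3.
Copeland scores (wins − losses):
  Site 6: 2 − 2 = 0
  Site 5: 2 − 2 = 0
  Site 7: 1 − 3 = -2
  Site 3: 2 − 2 = 0
  Site 4: 3 − 1 = 2
Site 4 has the best Copeland score.

Site 4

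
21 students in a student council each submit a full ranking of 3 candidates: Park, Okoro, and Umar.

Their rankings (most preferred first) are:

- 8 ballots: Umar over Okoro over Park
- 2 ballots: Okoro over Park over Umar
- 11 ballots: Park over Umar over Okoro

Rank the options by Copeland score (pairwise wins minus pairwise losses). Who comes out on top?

Park

Pairwise results:
  Park vs Okoro: Park wins 11–10.
  Park vs Umar: Park wins 13–8.
  Okoro vs Umar: Umar wins 19–2.
Copeland scores (wins − losses):
  Park: 2 − 0 = 2
  Okoro: 0 − 2 = -2
  Umar: 1 − 1 = 0
Park has the best Copeland score.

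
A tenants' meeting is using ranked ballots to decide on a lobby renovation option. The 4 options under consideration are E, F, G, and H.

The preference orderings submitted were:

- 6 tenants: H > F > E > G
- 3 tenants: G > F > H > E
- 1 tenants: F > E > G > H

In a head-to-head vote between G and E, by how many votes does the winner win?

4

Ballots ranking G above E: 3.
Ballots ranking E above G: 6+1 = 7.
E wins 7–3, a margin of 4.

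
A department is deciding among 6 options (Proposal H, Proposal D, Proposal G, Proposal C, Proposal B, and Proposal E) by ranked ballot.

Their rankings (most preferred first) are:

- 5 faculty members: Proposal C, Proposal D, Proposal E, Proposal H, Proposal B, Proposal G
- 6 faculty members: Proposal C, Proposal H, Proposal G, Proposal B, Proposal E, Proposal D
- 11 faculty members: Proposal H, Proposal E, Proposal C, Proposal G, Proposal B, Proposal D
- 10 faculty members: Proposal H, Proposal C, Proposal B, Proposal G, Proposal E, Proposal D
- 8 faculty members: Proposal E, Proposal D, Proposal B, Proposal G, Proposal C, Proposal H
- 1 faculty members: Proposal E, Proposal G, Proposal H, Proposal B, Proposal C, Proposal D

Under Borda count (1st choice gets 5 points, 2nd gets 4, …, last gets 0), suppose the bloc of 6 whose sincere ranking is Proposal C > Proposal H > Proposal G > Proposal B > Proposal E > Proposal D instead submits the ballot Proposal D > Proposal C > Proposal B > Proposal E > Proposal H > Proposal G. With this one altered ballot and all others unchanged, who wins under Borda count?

Proposal C

Borda totals with the altered ballot: Proposal H 124, Proposal D 82, Proposal G 62, Proposal C 131, Proposal B 90, Proposal E 126.
The switch changes the winner from Proposal H to Proposal C.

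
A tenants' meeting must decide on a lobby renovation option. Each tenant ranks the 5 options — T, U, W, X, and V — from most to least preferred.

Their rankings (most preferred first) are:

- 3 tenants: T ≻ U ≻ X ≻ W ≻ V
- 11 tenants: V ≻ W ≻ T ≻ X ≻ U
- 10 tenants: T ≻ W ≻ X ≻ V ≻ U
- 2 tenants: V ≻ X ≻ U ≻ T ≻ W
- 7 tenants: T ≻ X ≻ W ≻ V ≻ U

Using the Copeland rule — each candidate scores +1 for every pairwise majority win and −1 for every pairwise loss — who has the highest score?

T

Pairwise results:
  T vs U: T wins 31–2.
  T vs W: T wins 22–11.
  T vs X: T wins 31–2.
  T vs V: T wins 20–13.
  U vs W: W wins 28–5.
  U vs X: X wins 30–3.
  U vs V: V wins 30–3.
  W vs X: W wins 21–12.
  W vs V: W wins 20–13.
  X vs V: X wins 20–13.
Copeland scores (wins − losses):
  T: 4 − 0 = 4
  U: 0 − 4 = -4
  W: 3 − 1 = 2
  X: 2 − 2 = 0
  V: 1 − 3 = -2
T has the best Copeland score.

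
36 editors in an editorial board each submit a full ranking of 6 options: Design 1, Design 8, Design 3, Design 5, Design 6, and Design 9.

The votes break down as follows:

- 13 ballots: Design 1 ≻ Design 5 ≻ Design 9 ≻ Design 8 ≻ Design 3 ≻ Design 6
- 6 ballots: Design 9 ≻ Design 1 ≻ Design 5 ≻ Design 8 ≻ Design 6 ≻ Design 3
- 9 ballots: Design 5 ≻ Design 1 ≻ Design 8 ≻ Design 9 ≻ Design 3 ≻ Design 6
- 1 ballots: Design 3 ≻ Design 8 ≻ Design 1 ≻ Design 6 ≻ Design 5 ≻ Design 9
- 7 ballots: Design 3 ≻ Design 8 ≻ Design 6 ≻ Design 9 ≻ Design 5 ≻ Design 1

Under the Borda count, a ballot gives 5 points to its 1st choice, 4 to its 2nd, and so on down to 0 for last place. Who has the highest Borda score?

Borda scores:
  Design 1: 13·5 + 6·4 + 9·4 + 3 + 7·0 = 128
  Design 8: 13·2 + 6·2 + 9·3 + 4 + 7·4 = 97
  Design 3: 13·1 + 6·0 + 9·1 + 5 + 7·5 = 62
  Design 5: 13·4 + 6·3 + 9·5 + 1 + 7·1 = 123
  Design 6: 13·0 + 6·1 + 9·0 + 2 + 7·3 = 29
  Design 9: 13·3 + 6·5 + 9·2 + 0 + 7·2 = 101
Design 1 has the highest total.

Design 1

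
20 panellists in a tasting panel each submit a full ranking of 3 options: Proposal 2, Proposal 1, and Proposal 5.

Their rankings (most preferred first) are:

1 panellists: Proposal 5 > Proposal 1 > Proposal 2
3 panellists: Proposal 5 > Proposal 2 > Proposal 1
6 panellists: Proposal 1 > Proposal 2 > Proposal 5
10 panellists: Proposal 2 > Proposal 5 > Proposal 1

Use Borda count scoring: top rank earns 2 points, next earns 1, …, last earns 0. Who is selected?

Borda scores:
  Proposal 2: 0 + 3·1 + 6·1 + 10·2 = 29
  Proposal 1: 1 + 3·0 + 6·2 + 10·0 = 13
  Proposal 5: 2 + 3·2 + 6·0 + 10·1 = 18
Proposal 2 has the highest total.

Proposal 2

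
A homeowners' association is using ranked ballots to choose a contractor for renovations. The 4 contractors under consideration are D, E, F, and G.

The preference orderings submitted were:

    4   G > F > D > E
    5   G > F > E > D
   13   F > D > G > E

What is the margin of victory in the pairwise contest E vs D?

Ballots ranking E above D: 5.
Ballots ranking D above E: 4+13 = 17.
D wins 17–5, a margin of 12.

12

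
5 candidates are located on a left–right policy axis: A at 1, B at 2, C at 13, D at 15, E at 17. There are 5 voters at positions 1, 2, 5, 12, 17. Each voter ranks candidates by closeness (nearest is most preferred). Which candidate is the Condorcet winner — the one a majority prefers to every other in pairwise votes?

B

With single-peaked preferences on a line, the Condorcet winner is the candidate closest to the median voter.
The median voter (position 5) is closest to B at 2.
Check: B vs C — voters closer to B: 3 of 5.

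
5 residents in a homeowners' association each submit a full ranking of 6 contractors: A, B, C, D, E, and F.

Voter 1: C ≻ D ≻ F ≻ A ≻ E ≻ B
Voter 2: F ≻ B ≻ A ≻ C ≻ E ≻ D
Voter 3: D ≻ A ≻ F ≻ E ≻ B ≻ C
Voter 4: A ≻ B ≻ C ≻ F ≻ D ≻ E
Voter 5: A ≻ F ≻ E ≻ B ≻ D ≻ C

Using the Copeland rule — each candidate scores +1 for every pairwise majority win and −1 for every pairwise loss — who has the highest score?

Pairwise results:
  A vs B: A wins 4–1.
  A vs C: A wins 4–1.
  A vs D: A wins 3–2.
  A vs E: A wins 5–0.
  A vs F: A wins 3–2.
  B vs C: B wins 4–1.
  B vs D: B wins 3–2.
  B vs E: E wins 3–2.
  B vs F: F wins 4–1.
  C vs D: C wins 3–2.
  C vs E: C wins 3–2.
  C vs F: F wins 3–2.
  D vs E: D wins 3–2.
  D vs F: F wins 3–2.
  E vs F: F wins 5–0.
Copeland scores (wins − losses):
  A: 5 − 0 = 5
  B: 2 − 3 = -1
  C: 2 − 3 = -1
  D: 1 − 4 = -3
  E: 1 − 4 = -3
  F: 4 − 1 = 3
A has the best Copeland score.

A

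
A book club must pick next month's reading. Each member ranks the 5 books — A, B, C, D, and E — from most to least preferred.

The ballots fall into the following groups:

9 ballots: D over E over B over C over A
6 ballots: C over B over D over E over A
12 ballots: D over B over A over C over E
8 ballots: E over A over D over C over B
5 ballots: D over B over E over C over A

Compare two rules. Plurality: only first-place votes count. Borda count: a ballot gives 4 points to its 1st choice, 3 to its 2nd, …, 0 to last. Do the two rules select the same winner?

Plurality first-place counts: A 0, B 0, C 6, D 26, E 8 → D.
Borda totals: A 48, B 87, C 58, D 132, E 75 → D.
The two rules agree on D.

Yes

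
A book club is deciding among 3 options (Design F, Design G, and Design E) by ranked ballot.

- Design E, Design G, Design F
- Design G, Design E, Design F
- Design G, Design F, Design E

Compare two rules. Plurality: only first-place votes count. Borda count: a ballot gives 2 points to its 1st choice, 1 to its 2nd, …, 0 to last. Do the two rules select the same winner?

Plurality first-place counts: Design F 0, Design G 2, Design E 1 → Design G.
Borda totals: Design F 1, Design G 5, Design E 3 → Design G.
The two rules agree on Design G.

Yes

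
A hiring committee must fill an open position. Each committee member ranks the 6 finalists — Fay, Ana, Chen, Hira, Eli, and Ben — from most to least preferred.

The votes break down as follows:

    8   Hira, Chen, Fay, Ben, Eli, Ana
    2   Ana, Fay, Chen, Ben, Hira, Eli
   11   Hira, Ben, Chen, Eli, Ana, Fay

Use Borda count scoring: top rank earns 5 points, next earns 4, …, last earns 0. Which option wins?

Borda scores:
  Fay: 8·3 + 2·4 + 11·0 = 32
  Ana: 8·0 + 2·5 + 11·1 = 21
  Chen: 8·4 + 2·3 + 11·3 = 71
  Hira: 8·5 + 2·1 + 11·5 = 97
  Eli: 8·1 + 2·0 + 11·2 = 30
  Ben: 8·2 + 2·2 + 11·4 = 64
Hira has the highest total.

Hira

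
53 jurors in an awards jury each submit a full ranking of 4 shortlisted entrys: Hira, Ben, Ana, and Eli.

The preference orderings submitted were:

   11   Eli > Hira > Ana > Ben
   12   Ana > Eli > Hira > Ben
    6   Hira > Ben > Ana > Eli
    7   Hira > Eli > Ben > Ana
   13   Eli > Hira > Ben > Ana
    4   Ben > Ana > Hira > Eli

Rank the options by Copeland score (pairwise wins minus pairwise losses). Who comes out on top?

Pairwise results:
  Hira vs Ben: Hira wins 49–4.
  Hira vs Ana: Hira wins 37–16.
  Hira vs Eli: Eli wins 36–17.
  Ben vs Ana: Ben wins 30–23.
  Ben vs Eli: Eli wins 43–10.
  Ana vs Eli: Eli wins 31–22.
Copeland scores (wins − losses):
  Hira: 2 − 1 = 1
  Ben: 1 − 2 = -1
  Ana: 0 − 3 = -3
  Eli: 3 − 0 = 3
Eli has the best Copeland score.

Eli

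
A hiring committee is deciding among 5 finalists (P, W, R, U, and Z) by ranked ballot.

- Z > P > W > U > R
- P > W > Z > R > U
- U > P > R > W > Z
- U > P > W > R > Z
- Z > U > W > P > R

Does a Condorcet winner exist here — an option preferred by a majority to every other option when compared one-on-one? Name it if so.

None — there is no Condorcet winner

Head-to-head results (5 voters total):
P vs W: P wins 4–1.
P vs R: P wins 5–0.
P vs U: U wins 3–2.
P vs Z: P wins 3–2.
W vs R: W wins 4–1.
W vs U: U wins 3–2.
W vs Z: W wins 3–2.
R vs U: U wins 4–1.
R vs Z: Z wins 3–2.
U vs Z: Z wins 3–2.
No candidate beats all others: P beats Z beats U beats P, a majority cycle.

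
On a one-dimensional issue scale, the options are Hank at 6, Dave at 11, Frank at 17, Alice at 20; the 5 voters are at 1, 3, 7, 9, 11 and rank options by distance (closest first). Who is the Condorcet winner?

With single-peaked preferences on a line, the Condorcet winner is the candidate closest to the median voter.
The median voter (position 7) is closest to Hank at 6.
Check: Hank vs Alice — voters closer to Hank: 5 of 5.

Hank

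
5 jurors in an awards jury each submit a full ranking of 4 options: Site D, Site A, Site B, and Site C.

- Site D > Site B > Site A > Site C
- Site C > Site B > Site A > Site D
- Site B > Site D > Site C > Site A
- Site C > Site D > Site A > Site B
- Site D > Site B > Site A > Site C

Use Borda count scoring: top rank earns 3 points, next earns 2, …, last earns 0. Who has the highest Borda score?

Borda scores:
  Site D: 3 + 0 + 2 + 2 + 3 = 10
  Site A: 1 + 1 + 0 + 1 + 1 = 4
  Site B: 2 + 2 + 3 + 0 + 2 = 9
  Site C: 0 + 3 + 1 + 3 + 0 = 7
Site D has the highest total.

Site D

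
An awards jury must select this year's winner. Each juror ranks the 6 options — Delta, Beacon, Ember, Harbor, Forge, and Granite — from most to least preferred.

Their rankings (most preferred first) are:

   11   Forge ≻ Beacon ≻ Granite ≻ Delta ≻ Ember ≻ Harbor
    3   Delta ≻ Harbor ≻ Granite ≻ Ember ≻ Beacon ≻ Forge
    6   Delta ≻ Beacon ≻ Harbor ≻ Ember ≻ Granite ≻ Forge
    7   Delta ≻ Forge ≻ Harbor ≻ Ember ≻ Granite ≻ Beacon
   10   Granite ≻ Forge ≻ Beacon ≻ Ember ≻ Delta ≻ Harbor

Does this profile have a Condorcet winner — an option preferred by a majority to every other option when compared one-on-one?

Yes

Head-to-head results (37 voters total):
Delta vs Beacon: Beacon wins 21–16.
Delta vs Ember: Delta wins 27–10.
Delta vs Harbor: Delta wins 37–0.
Delta vs Forge: Forge wins 21–16.
Delta vs Granite: Granite wins 21–16.
Beacon vs Ember: Beacon wins 27–10.
Beacon vs Harbor: Beacon wins 27–10.
Beacon vs Forge: Forge wins 28–9.
Beacon vs Granite: Granite wins 20–17.
Ember vs Harbor: Ember wins 21–16.
Ember vs Forge: Forge wins 28–9.
Ember vs Granite: Granite wins 24–13.
Harbor vs Forge: Forge wins 28–9.
Harbor vs Granite: Granite wins 21–16.
Forge vs Granite: Granite wins 19–18.
Granite beats each rival — Delta (21–16), Beacon (20–17), Ember (24–13), Harbor (21–16), Forge (19–18) — so Granite is the Condorcet winner.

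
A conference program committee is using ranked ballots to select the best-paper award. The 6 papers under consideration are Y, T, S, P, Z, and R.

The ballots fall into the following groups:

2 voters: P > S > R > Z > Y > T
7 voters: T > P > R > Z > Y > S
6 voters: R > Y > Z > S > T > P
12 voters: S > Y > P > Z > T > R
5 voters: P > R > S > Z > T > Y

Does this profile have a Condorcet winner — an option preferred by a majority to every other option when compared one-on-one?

Head-to-head results (32 voters total):
Y vs T: Y wins 20–12.
Y vs S: S wins 19–13.
Y vs P: Y wins 18–14.
Y vs Z: Y wins 18–14.
Y vs R: R wins 20–12.
T vs S: S wins 25–7.
T vs P: P wins 19–13.
T vs Z: Z wins 25–7.
T vs R: T wins 19–13.
S vs P: S wins 18–14.
S vs Z: S wins 19–13.
S vs R: R wins 18–14.
P vs Z: P wins 26–6.
P vs R: P wins 26–6.
Z vs R: R wins 20–12.
No candidate beats all others: Y beats T beats R beats Y, a majority cycle.

No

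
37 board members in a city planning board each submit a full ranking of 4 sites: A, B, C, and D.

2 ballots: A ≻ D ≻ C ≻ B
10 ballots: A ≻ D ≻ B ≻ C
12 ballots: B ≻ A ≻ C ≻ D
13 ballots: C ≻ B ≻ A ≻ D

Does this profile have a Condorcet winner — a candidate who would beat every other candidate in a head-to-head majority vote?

Yes

Head-to-head results (37 voters total):
A vs B: B wins 25–12.
A vs C: A wins 24–13.
A vs D: A wins 37–0.
B vs C: B wins 22–15.
B vs D: B wins 25–12.
C vs D: C wins 25–12.
B beats each rival — A (25–12), C (22–15), D (25–12) — so B is the Condorcet winner.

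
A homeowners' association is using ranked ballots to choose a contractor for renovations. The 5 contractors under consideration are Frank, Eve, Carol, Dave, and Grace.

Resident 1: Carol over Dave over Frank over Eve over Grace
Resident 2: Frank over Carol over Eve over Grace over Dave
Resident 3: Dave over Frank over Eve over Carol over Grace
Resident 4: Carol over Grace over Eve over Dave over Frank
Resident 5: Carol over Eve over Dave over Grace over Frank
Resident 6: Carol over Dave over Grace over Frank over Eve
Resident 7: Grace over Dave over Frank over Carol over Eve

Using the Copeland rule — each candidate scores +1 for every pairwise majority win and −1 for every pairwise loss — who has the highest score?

Pairwise results:
  Frank vs Eve: Frank wins 5–2.
  Frank vs Carol: Carol wins 4–3.
  Frank vs Dave: Dave wins 6–1.
  Frank vs Grace: Grace wins 4–3.
  Eve vs Carol: Carol wins 6–1.
  Eve vs Dave: Dave wins 4–3.
  Eve vs Grace: Eve wins 4–3.
  Carol vs Dave: Carol wins 5–2.
  Carol vs Grace: Carol wins 6–1.
  Dave vs Grace: Dave wins 4–3.
Copeland scores (wins − losses):
  Frank: 1 − 3 = -2
  Eve: 1 − 3 = -2
  Carol: 4 − 0 = 4
  Dave: 3 − 1 = 2
  Grace: 1 − 3 = -2
Carol has the best Copeland score.

Carol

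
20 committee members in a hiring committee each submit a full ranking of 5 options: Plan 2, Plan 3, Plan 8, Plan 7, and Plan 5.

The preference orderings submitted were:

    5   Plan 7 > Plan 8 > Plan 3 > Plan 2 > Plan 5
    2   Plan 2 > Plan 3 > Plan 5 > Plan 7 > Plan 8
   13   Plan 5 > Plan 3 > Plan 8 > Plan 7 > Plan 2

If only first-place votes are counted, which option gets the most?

Plan 5

First-place vote totals:
  Plan 2: 2
  Plan 3: 0
  Plan 8: 0
  Plan 7: 5
  Plan 5: 13
Plan 5 has the most first-place votes.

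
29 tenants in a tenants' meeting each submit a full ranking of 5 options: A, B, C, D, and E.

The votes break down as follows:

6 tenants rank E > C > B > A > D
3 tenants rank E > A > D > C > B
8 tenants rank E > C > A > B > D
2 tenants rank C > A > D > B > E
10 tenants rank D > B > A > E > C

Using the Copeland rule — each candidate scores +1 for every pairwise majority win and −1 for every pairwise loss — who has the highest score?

Pairwise results:
  A vs B: B wins 16–13.
  A vs C: C wins 16–13.
  A vs D: A wins 19–10.
  A vs E: E wins 17–12.
  B vs C: C wins 19–10.
  B vs D: D wins 15–14.
  B vs E: E wins 17–12.
  C vs D: C wins 16–13.
  C vs E: E wins 27–2.
  D vs E: E wins 17–12.
Copeland scores (wins − losses):
  A: 1 − 3 = -2
  B: 1 − 3 = -2
  C: 3 − 1 = 2
  D: 1 − 3 = -2
  E: 4 − 0 = 4
E has the best Copeland score.

E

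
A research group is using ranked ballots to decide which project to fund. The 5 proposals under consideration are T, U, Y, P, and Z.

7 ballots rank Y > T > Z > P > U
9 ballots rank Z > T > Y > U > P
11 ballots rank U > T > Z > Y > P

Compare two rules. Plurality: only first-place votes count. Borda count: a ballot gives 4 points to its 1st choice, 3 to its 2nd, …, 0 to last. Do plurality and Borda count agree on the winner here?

No

Plurality first-place counts: T 0, U 11, Y 7, P 0, Z 9 → U.
Borda totals: T 81, U 53, Y 57, P 7, Z 72 → T.
The two rules disagree: plurality picks U, Borda picks T.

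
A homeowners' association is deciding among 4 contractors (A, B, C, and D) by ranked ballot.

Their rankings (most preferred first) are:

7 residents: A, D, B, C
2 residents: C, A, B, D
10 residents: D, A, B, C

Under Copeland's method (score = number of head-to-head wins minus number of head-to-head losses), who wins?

D

Pairwise results:
  A vs B: A wins 19–0.
  A vs C: A wins 17–2.
  A vs D: D wins 10–9.
  B vs C: B wins 17–2.
  B vs D: D wins 17–2.
  C vs D: D wins 17–2.
Copeland scores (wins − losses):
  A: 2 − 1 = 1
  B: 1 − 2 = -1
  C: 0 − 3 = -3
  D: 3 − 0 = 3
D has the best Copeland score.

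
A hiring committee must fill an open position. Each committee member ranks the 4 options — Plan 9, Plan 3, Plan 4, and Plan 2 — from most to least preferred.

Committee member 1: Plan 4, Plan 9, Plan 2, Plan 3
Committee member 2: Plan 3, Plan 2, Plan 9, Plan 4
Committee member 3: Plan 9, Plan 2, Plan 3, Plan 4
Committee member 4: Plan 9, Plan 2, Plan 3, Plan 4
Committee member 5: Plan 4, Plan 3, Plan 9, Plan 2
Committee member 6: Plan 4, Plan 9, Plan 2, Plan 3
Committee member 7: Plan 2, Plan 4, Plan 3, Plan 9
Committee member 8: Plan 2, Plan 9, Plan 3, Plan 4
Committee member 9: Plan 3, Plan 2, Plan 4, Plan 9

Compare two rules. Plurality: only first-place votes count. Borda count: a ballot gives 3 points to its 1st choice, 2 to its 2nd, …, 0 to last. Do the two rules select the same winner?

No

Plurality first-place counts: Plan 9 2, Plan 3 2, Plan 4 3, Plan 2 2 → Plan 4.
Borda totals: Plan 9 14, Plan 3 12, Plan 4 12, Plan 2 16 → Plan 2.
The two rules disagree: plurality picks Plan 4, Borda picks Plan 2.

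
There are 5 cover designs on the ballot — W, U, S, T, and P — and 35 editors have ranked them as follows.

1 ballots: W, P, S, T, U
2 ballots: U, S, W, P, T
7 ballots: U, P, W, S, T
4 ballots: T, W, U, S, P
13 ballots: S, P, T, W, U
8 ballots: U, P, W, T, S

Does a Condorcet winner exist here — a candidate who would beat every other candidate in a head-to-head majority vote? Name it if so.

There is no Condorcet winner

Head-to-head results (35 voters total):
W vs U: W wins 18–17.
W vs S: W wins 20–15.
W vs T: W wins 18–17.
W vs P: P wins 28–7.
U vs S: U wins 21–14.
U vs T: T wins 18–17.
U vs P: U wins 21–14.
S vs T: S wins 23–12.
S vs P: S wins 19–16.
T vs P: P wins 31–4.
No candidate beats all others: W beats U beats P beats W, a majority cycle.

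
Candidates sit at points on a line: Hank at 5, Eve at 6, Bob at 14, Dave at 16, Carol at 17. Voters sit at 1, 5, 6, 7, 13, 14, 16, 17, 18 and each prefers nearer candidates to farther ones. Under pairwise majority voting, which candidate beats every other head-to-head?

With single-peaked preferences on a line, the Condorcet winner is the candidate closest to the median voter.
The median voter (position 13) is closest to Bob at 14.
Check: Bob vs Eve — voters closer to Bob: 5 of 9.

Bob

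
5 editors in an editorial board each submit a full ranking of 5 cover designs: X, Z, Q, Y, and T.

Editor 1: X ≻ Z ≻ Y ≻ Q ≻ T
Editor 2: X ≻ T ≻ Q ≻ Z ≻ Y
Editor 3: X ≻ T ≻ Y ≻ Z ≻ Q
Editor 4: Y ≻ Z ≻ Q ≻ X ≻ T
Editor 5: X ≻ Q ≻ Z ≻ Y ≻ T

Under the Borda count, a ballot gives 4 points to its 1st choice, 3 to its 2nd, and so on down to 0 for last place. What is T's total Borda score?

6

Borda scores:
  X: 4 + 4 + 4 + 1 + 4 = 17
  Z: 3 + 1 + 1 + 3 + 2 = 10
  Q: 1 + 2 + 0 + 2 + 3 = 8
  Y: 2 + 0 + 2 + 4 + 1 = 9
  T: 0 + 3 + 3 + 0 + 0 = 6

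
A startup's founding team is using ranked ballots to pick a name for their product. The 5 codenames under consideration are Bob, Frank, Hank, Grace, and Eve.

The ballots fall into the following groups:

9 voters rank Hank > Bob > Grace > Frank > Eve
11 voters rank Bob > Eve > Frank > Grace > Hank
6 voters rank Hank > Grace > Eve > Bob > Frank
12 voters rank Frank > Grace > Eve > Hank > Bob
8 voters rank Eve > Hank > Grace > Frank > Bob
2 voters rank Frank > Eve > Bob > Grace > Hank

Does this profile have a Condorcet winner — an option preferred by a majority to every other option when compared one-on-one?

Head-to-head results (48 voters total):
Bob vs Frank: Bob wins 26–22.
Bob vs Hank: Hank wins 35–13.
Bob vs Grace: Grace wins 26–22.
Bob vs Eve: Eve wins 28–20.
Frank vs Hank: Frank wins 25–23.
Frank vs Grace: Frank wins 25–23.
Frank vs Eve: Eve wins 25–23.
Hank vs Grace: Grace wins 25–23.
Hank vs Eve: Eve wins 33–15.
Grace vs Eve: Grace wins 27–21.
No candidate beats all others: Bob beats Frank beats Hank beats Bob, a majority cycle.

No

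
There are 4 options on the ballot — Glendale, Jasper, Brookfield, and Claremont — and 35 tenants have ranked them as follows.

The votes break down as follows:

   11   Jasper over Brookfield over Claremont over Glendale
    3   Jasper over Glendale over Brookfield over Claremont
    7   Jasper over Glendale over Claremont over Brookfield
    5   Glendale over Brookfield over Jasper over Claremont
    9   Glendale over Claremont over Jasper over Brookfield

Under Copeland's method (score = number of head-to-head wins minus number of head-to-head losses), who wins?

Jasper

Pairwise results:
  Glendale vs Jasper: Jasper wins 21–14.
  Glendale vs Brookfield: Glendale wins 24–11.
  Glendale vs Claremont: Glendale wins 24–11.
  Jasper vs Brookfield: Jasper wins 30–5.
  Jasper vs Claremont: Jasper wins 26–9.
  Brookfield vs Claremont: Brookfield wins 19–16.
Copeland scores (wins − losses):
  Glendale: 2 − 1 = 1
  Jasper: 3 − 0 = 3
  Brookfield: 1 − 2 = -1
  Claremont: 0 − 3 = -3
Jasper has the best Copeland score.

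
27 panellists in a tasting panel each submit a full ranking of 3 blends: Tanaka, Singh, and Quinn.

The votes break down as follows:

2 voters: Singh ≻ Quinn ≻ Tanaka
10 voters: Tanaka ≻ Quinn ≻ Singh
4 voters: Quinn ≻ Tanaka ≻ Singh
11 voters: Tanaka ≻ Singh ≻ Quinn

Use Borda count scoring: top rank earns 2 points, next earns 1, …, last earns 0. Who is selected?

Borda scores:
  Tanaka: 2·0 + 10·2 + 4·1 + 11·2 = 46
  Singh: 2·2 + 10·0 + 4·0 + 11·1 = 15
  Quinn: 2·1 + 10·1 + 4·2 + 11·0 = 20
Tanaka has the highest total.

Tanaka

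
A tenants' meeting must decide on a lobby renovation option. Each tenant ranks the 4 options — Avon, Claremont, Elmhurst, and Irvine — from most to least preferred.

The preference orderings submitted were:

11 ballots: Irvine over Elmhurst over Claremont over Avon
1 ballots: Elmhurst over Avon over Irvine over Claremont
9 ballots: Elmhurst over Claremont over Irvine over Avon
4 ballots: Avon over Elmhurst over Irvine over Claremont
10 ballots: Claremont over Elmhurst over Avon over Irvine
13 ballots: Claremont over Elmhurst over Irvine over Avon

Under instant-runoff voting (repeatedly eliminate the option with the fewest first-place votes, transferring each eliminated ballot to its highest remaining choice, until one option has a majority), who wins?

Round 1: Claremont 23, Irvine 11, Elmhurst 10, Avon 4. Avon has the fewest and is eliminated.
Round 2: Claremont 23, Elmhurst 14, Irvine 11. Irvine has the fewest and is eliminated.
Round 3: Elmhurst 25, Claremont 23. Elmhurst has a majority.

Elmhurst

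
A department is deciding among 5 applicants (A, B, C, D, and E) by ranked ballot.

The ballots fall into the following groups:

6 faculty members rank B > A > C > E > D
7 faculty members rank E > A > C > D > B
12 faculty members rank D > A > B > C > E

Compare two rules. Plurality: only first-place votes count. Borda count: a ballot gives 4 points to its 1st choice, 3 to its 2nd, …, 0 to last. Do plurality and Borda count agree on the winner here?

Plurality first-place counts: A 0, B 6, C 0, D 12, E 7 → D.
Borda totals: A 75, B 48, C 38, D 55, E 34 → A.
The two rules disagree: plurality picks D, Borda picks A.

No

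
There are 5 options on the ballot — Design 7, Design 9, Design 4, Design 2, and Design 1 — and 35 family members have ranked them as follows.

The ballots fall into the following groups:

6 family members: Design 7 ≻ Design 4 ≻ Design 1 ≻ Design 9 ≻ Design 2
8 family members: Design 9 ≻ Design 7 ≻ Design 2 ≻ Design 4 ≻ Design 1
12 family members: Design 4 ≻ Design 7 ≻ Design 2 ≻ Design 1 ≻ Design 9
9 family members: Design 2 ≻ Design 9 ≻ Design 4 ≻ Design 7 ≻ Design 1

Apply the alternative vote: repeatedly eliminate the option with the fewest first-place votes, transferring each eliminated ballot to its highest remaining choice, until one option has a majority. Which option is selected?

Round 1: Design 4 12, Design 2 9, Design 9 8, Design 7 6, Design 1 0. Design 1 has the fewest and is eliminated.
Round 2: Design 4 12, Design 2 9, Design 9 8, Design 7 6. Design 7 has the fewest and is eliminated.
Round 3: Design 4 18, Design 2 9, Design 9 8. Design 4 has a majority.

Design 4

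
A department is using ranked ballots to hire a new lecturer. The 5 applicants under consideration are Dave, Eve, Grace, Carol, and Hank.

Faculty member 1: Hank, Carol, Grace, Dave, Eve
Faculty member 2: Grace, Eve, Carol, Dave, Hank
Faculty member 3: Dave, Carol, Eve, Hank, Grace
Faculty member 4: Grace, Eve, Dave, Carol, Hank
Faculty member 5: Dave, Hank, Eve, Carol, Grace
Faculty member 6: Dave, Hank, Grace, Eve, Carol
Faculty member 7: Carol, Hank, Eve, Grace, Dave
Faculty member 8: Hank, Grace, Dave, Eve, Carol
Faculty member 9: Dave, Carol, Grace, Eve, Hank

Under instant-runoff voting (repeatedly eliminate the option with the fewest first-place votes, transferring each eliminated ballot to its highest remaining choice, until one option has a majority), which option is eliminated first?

Round 1: Dave 4, Grace 2, Hank 2, Carol 1, Eve 0. Eve has the fewest and is eliminated.
Round 2: Dave 4, Grace 2, Hank 2, Carol 1. Carol has the fewest and is eliminated.
Round 3: Dave 4, Hank 3, Grace 2. Grace has the fewest and is eliminated.
Round 4: Dave 6, Hank 3. Dave has a majority.

Eve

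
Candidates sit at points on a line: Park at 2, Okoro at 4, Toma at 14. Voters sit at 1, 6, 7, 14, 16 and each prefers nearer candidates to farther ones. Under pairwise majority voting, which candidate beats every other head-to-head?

Okoro

With single-peaked preferences on a line, the Condorcet winner is the candidate closest to the median voter.
The median voter (position 7) is closest to Okoro at 4.
Check: Okoro vs Toma — voters closer to Okoro: 3 of 5.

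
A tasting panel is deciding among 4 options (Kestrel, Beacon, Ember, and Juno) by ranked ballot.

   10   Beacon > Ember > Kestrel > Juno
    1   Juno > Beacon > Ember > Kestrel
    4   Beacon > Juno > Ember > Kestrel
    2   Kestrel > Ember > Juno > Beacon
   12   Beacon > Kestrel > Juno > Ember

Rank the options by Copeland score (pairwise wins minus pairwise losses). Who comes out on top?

Pairwise results:
  Kestrel vs Beacon: Beacon wins 27–2.
  Kestrel vs Ember: Ember wins 15–14.
  Kestrel vs Juno: Kestrel wins 24–5.
  Beacon vs Ember: Beacon wins 27–2.
  Beacon vs Juno: Beacon wins 26–3.
  Ember vs Juno: Juno wins 17–12.
Copeland scores (wins − losses):
  Kestrel: 1 − 2 = -1
  Beacon: 3 − 0 = 3
  Ember: 1 − 2 = -1
  Juno: 1 − 2 = -1
Beacon has the best Copeland score.

Beacon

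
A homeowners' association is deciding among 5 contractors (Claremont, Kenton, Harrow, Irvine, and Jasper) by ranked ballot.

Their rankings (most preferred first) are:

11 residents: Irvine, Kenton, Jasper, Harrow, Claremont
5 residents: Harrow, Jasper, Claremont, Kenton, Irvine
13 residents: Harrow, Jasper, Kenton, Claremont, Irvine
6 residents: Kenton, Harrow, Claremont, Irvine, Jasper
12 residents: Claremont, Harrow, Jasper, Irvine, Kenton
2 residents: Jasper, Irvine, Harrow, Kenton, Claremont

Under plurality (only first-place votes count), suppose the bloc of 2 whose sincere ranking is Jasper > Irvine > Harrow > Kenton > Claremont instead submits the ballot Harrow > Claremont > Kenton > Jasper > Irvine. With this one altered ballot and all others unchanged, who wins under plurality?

First-place totals with the altered ballot: Claremont 12, Kenton 6, Harrow 20, Irvine 11, Jasper 0.
The winner is unchanged: still Harrow.

Harrow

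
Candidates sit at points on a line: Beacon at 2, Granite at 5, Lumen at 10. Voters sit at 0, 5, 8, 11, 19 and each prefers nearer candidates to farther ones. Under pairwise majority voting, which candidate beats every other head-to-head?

With single-peaked preferences on a line, the Condorcet winner is the candidate closest to the median voter.
The median voter (position 8) is closest to Lumen at 10.
Check: Lumen vs Beacon — voters closer to Lumen: 3 of 5.

Lumen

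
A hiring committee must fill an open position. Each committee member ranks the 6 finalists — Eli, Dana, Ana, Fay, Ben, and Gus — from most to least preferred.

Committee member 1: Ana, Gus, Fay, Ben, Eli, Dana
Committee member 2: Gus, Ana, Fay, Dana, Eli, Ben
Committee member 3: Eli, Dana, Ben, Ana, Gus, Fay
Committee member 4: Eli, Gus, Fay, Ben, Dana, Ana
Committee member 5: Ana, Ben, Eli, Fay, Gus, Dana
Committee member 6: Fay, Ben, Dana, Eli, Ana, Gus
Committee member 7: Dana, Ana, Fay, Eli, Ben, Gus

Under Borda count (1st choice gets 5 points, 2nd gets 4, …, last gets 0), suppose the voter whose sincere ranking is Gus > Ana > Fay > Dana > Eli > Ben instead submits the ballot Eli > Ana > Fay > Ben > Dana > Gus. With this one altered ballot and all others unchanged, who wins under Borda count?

Eli

Borda totals with the altered ballot: Eli 23, Dana 14, Ana 21, Fay 19, Ben 18, Gus 10.
The switch changes the winner from Ana to Eli.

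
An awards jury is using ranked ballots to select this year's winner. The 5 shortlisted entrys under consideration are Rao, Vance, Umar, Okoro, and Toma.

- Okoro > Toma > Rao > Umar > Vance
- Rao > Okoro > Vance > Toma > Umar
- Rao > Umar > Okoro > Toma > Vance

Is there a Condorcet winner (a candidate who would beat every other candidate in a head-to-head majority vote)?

Head-to-head results (3 voters total):
Rao vs Vance: Rao wins 3–0.
Rao vs Umar: Rao wins 3–0.
Rao vs Okoro: Rao wins 2–1.
Rao vs Toma: Rao wins 2–1.
Vance vs Umar: Umar wins 2–1.
Vance vs Okoro: Okoro wins 3–0.
Vance vs Toma: Toma wins 2–1.
Umar vs Okoro: Okoro wins 2–1.
Umar vs Toma: Toma wins 2–1.
Okoro vs Toma: Okoro wins 3–0.
Rao beats each rival — Vance (3–0), Umar (3–0), Okoro (2–1), Toma (2–1) — so Rao is the Condorcet winner.

Yes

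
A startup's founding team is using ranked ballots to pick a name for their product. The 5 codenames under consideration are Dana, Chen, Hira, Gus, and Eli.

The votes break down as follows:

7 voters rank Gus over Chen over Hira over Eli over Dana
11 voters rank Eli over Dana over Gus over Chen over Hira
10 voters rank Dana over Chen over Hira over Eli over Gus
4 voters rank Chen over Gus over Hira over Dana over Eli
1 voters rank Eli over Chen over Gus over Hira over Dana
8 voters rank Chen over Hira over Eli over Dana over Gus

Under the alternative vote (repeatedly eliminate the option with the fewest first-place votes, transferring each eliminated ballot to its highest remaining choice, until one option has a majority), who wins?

Round 1: Chen 12, Eli 12, Dana 10, Gus 7, Hira 0. Hira has the fewest and is eliminated.
Round 2: Chen 12, Eli 12, Dana 10, Gus 7. Gus has the fewest and is eliminated.
Round 3: Chen 19, Eli 12, Dana 10. Dana has the fewest and is eliminated.
Round 4: Chen 29, Eli 12. Chen has a majority.

Chen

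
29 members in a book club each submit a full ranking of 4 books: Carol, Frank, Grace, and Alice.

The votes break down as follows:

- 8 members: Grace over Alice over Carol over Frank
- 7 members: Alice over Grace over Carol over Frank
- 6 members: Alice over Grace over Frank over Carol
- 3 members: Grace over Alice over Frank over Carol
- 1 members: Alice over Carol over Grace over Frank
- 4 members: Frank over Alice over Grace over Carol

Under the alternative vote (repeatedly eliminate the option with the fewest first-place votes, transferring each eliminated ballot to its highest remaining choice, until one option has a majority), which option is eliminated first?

Round 1: Alice 14, Grace 11, Frank 4, Carol 0. Carol has the fewest and is eliminated.
Round 2: Alice 14, Grace 11, Frank 4. Frank has the fewest and is eliminated.
Round 3: Alice 18, Grace 11. Alice has a majority.

Carol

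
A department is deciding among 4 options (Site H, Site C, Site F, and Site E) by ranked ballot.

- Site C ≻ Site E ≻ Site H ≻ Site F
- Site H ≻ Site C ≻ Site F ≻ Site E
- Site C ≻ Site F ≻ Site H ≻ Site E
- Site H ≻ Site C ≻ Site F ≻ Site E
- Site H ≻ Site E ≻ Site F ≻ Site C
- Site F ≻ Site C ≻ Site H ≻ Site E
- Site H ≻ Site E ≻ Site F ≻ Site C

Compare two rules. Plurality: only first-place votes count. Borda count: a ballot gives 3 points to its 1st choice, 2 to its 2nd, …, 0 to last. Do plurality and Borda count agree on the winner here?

Plurality first-place counts: Site H 4, Site C 2, Site F 1, Site E 0 → Site H.
Borda totals: Site H 15, Site C 12, Site F 9, Site E 6 → Site H.
The two rules agree on Site H.

Yes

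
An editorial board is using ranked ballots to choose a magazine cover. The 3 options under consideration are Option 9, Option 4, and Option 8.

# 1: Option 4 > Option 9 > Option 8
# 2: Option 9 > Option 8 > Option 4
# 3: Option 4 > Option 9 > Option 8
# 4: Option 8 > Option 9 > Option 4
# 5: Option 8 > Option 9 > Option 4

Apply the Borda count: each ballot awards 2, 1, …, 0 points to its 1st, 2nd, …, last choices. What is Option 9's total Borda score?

Borda scores:
  Option 9: 1 + 2 + 1 + 1 + 1 = 6
  Option 4: 2 + 0 + 2 + 0 + 0 = 4
  Option 8: 0 + 1 + 0 + 2 + 2 = 5

6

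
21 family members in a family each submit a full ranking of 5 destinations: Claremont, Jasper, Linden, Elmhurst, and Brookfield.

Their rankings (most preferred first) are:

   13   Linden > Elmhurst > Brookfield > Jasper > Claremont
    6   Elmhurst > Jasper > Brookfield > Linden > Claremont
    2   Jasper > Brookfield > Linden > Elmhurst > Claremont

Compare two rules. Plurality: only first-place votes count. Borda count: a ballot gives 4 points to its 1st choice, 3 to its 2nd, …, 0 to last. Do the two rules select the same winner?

No

Plurality first-place counts: Claremont 0, Jasper 2, Linden 13, Elmhurst 6, Brookfield 0 → Linden.
Borda totals: Claremont 0, Jasper 39, Linden 62, Elmhurst 65, Brookfield 44 → Elmhurst.
The two rules disagree: plurality picks Linden, Borda picks Elmhurst.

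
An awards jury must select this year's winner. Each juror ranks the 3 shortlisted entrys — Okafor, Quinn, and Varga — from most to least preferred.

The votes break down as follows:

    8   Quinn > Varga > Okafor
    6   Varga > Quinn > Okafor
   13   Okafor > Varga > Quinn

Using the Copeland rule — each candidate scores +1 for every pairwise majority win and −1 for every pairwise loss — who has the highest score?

Varga

Pairwise results:
  Okafor vs Quinn: Quinn wins 14–13.
  Okafor vs Varga: Varga wins 14–13.
  Quinn vs Varga: Varga wins 19–8.
Copeland scores (wins − losses):
  Okafor: 0 − 2 = -2
  Quinn: 1 − 1 = 0
  Varga: 2 − 0 = 2
Varga has the best Copeland score.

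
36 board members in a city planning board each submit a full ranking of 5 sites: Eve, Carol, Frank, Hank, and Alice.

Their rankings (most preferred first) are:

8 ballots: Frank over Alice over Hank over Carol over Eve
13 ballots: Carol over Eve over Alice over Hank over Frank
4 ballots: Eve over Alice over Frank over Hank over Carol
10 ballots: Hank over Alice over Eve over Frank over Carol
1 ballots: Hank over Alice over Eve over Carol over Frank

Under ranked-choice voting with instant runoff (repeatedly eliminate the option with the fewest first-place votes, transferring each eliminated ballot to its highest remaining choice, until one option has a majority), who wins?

Round 1: Carol 13, Hank 11, Frank 8, Eve 4, Alice 0. Alice has the fewest and is eliminated.
Round 2: Carol 13, Hank 11, Frank 8, Eve 4. Eve has the fewest and is eliminated.
Round 3: Carol 13, Frank 12, Hank 11. Hank has the fewest and is eliminated.
Round 4: Frank 22, Carol 14. Frank has a majority.

Frank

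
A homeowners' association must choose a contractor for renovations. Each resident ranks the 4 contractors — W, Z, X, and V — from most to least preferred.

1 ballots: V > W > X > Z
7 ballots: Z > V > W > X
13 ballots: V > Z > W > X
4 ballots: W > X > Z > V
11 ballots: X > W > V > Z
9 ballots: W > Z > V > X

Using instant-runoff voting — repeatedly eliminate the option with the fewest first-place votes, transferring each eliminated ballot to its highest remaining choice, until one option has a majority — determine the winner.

Round 1: V 14, W 13, X 11, Z 7. Z has the fewest and is eliminated.
Round 2: V 21, W 13, X 11. X has the fewest and is eliminated.
Round 3: W 24, V 21. W has a majority.

W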